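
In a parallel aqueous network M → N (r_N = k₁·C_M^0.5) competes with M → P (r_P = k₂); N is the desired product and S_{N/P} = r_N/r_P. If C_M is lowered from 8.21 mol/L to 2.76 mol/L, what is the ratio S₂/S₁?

S_{N/P} = (k₁/k₂)·C_M^0.5, so S₂/S₁ = (C_{M,2}/C_{M,1})^0.5.
= (2.76/8.21)^0.5 = (0.3362)^0.5 = 0.580.
Selectivity toward N falls as C_M falls — high-concentration operation is favoured.

0.580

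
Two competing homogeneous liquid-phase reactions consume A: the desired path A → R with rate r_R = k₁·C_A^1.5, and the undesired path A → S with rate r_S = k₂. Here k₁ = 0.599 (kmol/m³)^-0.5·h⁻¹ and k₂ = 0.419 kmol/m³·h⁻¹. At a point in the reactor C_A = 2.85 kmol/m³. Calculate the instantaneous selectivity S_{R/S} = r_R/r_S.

6.88

S_{R/S} = r_R/r_S = (k₁·C_A^1.5)/(k₂) = (k₁/k₂)·C_A^1.5.
= (0.599×2.850^1.5) / (0.419) = 2.882/0.4190 = 6.88.
Since the desired path is higher order in A, keeping C_A high (PFR or concentrated feed) favours R.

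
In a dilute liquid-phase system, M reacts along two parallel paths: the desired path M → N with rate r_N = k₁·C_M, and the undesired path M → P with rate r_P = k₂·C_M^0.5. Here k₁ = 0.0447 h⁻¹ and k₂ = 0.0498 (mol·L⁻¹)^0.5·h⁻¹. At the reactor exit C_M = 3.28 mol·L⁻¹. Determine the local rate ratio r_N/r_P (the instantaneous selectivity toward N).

1.63

S_{N/P} = r_N/r_P = (k₁·C_M)/(k₂·C_M^0.5) = (k₁/k₂)·C_M^0.5.
= (0.0447×3.280) / (0.0498×3.280^0.5) = 0.1466/0.09019 = 1.63.
Since the desired path is higher order in M, keeping C_M high (PFR or concentrated feed) favours N.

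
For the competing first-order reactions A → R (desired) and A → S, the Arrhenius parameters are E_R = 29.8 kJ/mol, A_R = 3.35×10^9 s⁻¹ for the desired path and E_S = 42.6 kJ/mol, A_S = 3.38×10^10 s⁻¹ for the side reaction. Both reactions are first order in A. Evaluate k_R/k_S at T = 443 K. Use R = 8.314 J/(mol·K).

Since both paths have the same order in A, the concentration cancels and S_{R/S} = k_R/k_S = (A_R/A_S)·exp[(E_S−E_R)/(RT)].
(E_S−E_R)/(RT) = (42.6−29.8)×10³/(8.314×443) = 12800/3683 = 3.475.
k_R/k_S = (3.35×10^9/3.38×10^10)·exp(3.475) = 0.09911 × 32.31 = 3.20.
Since E_R < E_S, lowering the temperature improves selectivity toward R.

3.20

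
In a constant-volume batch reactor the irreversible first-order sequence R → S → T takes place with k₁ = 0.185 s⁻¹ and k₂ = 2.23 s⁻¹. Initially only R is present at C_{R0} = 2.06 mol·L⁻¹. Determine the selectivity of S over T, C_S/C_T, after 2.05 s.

For first-order series with pure R initially, C_S(t) = k₁C_{R0}/(k₂−k₁)·(e^(−k₁t) − e^(−k₂t)).
e^(−k₁t) = e^(−0.185×2.05) = e^(−0.3792) = 0.6844; e^(−k₂t) = e^(−4.571) = 0.01034.
C_S = 0.185×2.06/(2.23−0.185) × (0.6844−0.01034) = 0.1864×0.6740 = 0.1256 mol·L⁻¹.
C_R = C_{R0}e^(−k₁t) = 1.410 mol·L⁻¹, so C_T = C_{R0}−C_R−C_S = 0.5246 mol·L⁻¹; C_S/C_T = 0.239.

0.239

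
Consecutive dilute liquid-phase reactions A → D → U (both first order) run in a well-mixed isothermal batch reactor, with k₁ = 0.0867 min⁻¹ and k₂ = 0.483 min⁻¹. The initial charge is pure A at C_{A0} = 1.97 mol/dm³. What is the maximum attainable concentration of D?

For a first-order series the maximum intermediate yield is C_{D,max}/C_{A0} = (k₁/k₂)^[k₂/(k₂−k₁)].
= (0.0867/0.483)^(0.483/(0.483−0.0867)) = (0.1795)^(1.219) = 0.1233.
C_{D,max} = 0.1233×1.97 = 0.243 mol/dm³.

0.243 mol/dm³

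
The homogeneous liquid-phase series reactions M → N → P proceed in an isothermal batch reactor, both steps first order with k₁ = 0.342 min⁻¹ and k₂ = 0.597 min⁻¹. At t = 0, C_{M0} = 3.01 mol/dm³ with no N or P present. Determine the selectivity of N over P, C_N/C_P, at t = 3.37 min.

Solving the coupled first-order balances gives C_N(t) = [k₁/(k₂−k₁)]·C_{M0}·(e^(−k₁t) − e^(−k₂t)).
e^(−k₁t) = e^(−0.342×3.37) = e^(−1.153) = 0.3158; e^(−k₂t) = e^(−2.012) = 0.1337.
C_N = 0.342×3.01/(0.597−0.342) × (0.3158−0.1337) = 4.037×0.1821 = 0.7351 mol/dm³.
C_M = C_{M0}e^(−k₁t) = 0.9507 mol/dm³, so C_P = C_{M0}−C_M−C_N = 1.324 mol/dm³; C_N/C_P = 0.555.

0.555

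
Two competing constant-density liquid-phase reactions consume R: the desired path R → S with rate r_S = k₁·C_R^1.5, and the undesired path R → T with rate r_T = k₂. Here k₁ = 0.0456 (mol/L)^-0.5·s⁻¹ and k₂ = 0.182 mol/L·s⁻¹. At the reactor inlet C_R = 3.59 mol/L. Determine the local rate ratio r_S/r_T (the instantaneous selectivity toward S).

1.70

S_{S/T} = r_S/r_T = (k₁·C_R^1.5)/(k₂) = (k₁/k₂)·C_R^1.5.
= (0.0456×3.590^1.5) / (0.182) = 0.3102/0.1820 = 1.70.
Since the desired path is higher order in R, keeping C_R high (PFR or concentrated feed) favours S.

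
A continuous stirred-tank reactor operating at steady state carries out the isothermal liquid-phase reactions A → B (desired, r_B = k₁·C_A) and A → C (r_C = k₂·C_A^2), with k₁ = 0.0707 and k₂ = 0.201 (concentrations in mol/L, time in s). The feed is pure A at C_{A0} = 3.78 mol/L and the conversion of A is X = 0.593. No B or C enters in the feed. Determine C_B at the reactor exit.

Exit C_A = C_{A0}(1−X) = 3.78×0.407 = 1.538 mol/L.
In a CSTR the entire volume is at exit conditions, so r_B = 0.0707×1.538 = 0.1088 and r_C = 0.201×1.538^2 = 0.4757.
Fraction of consumed A going to B: r_B/(r_B+r_C) = 0.1861.
C_B = 0.1861·C_{A0}·X = 0.1861×3.78×0.593 = 0.417 mol/L.

0.417 mol/L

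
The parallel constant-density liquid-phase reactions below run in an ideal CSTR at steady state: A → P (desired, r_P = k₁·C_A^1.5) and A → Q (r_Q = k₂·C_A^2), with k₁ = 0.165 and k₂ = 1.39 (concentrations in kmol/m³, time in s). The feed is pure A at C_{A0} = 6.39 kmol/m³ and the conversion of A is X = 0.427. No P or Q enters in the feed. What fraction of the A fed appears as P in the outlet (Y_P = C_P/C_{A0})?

0.0249

Exit C_A = C_{A0}(1−X) = 6.39×0.573 = 3.661 kmol/m³.
Rates in a CSTR are evaluated at the outlet concentration: r_P = 0.165×3.661^1.5 = 1.156, r_Q = 1.39×3.661^2 = 18.63.
Fraction of consumed A going to P: r_P/(r_P+r_Q) = 0.05841.
C_P = 0.05841·C_{A0}·X = 0.05841×6.39×0.427 = 0.159 kmol/m³; Y_P = C_P/C_{A0} = 0.0249.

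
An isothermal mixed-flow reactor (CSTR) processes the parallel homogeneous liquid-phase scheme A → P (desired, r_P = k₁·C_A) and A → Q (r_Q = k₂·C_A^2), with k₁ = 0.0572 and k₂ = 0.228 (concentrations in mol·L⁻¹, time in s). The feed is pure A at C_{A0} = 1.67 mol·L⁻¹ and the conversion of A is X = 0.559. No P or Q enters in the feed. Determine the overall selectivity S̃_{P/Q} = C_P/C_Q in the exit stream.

Exit C_A = C_{A0}(1−X) = 1.67×0.441 = 0.7365 mol·L⁻¹.
A CSTR operates uniformly at the exit composition, giving r_P = 0.04213 and r_Q = 0.1237 (each k·C_A^n at C_A = 0.7365).
Overall selectivity = C_P/C_Q = r_Pτ/(r_Qτ) = r_P/r_Q = 0.341.

0.341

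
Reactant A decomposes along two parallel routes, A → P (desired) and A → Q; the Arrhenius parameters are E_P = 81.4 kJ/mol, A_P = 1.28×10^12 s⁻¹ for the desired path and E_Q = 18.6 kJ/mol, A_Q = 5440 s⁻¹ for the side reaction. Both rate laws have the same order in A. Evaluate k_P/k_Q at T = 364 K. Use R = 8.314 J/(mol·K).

0.229

k_P/k_Q = (A_P/A_Q)·exp[−(E_P−E_Q)/(RT)] = (A_P/A_Q)·exp[(E_Q−E_P)/(RT)].
(E_Q−E_P)/(RT) = (18.6−81.4)×10³/(8.314×364) = -62800/3026 = -20.75.
k_P/k_Q = (1.28×10^12/5440)·exp(-20.75) = 2.353×10^8 × 9.722×10^-10 = 0.229.
Since E_P > E_Q, raising the temperature improves selectivity toward P.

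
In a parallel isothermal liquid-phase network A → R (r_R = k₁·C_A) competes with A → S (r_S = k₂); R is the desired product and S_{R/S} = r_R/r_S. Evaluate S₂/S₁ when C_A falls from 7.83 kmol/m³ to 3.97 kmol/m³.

S_{R/S} = (k₁/k₂)·C_A, so S₂/S₁ = (C_{A,2}/C_{A,1}).
= 3.97/7.83 = 0.507.

0.507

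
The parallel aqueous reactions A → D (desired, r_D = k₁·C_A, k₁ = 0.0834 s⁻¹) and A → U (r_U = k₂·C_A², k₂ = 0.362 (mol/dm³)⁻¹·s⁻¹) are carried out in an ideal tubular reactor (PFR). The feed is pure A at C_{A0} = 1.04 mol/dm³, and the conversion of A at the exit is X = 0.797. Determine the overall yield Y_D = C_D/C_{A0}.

C_A = C_{A0}(1−X) = 0.2111 mol/dm³.
Along a PFR/batch, dC_D/dC_A = −r_D/(r_D+r_U) = −k₁/(k₁+k₂·C_A).
Integrating from C_{A0} to C_A: C_D = (0.0834/0.362)·ln[(0.0834+0.362·1.04)/(0.0834+0.362·0.211)] = 0.2304·ln(0.4599/0.1598) = 0.2435 mol/dm³.
Y_D = C_D/C_{A0} = 0.2435/1.04 = 0.234.

0.234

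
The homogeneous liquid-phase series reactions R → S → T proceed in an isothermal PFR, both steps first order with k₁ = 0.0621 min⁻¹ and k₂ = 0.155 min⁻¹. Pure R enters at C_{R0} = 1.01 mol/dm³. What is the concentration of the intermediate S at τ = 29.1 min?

0.103 mol/dm³

Solving the coupled first-order balances gives C_S(τ) = [k₁/(k₂−k₁)]·C_{R0}·(e^(−k₁τ) − e^(−k₂τ)).
e^(−k₁τ) = e^(−0.0621×29.1) = e^(−1.807) = 0.1641; e^(−k₂τ) = e^(−4.511) = 0.01099.
C_S = 0.0621×1.01/(0.155−0.0621) × (0.1641−0.01099) = 0.6751×0.1531 = 0.1034 mol/dm³.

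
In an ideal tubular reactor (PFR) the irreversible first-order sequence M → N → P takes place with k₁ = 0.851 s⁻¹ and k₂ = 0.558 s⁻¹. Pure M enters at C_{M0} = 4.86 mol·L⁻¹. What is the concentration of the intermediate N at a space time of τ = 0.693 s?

Solving the coupled first-order balances gives C_N(τ) = [k₁/(k₂−k₁)]·C_{M0}·(e^(−k₁τ) − e^(−k₂τ)).
e^(−k₁τ) = e^(−0.851×0.693) = e^(−0.5897) = 0.5545; e^(−k₂τ) = e^(−0.3867) = 0.6793.
C_N = 0.851×4.86/(0.558−0.851) × (0.5545−0.6793) = (-14.12)×(-0.1248) = 1.762 mol·L⁻¹.

1.76 mol·L⁻¹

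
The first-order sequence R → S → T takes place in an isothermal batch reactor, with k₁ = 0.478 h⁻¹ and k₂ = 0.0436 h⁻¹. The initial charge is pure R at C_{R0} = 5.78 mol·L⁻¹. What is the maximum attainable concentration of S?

Evaluating C_S at t_opt = ln(k₂/k₁)/(k₂−k₁) gives C_{S,max}/C_{R0} = (k₁/k₂)^[k₂/(k₂−k₁)].
= (0.478/0.0436)^(0.0436/(0.0436−0.478)) = (10.96)^(-0.1004) = 0.7864.
C_{S,max} = 0.7864×5.78 = 4.55 mol·L⁻¹.

4.55 mol·L⁻¹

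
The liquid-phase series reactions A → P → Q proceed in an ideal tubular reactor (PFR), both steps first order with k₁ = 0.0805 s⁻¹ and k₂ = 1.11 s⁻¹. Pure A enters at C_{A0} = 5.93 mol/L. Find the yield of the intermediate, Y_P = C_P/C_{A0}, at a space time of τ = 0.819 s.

Solving the coupled first-order balances gives C_P(τ) = [k₁/(k₂−k₁)]·C_{A0}·(e^(−k₁τ) − e^(−k₂τ)).
e^(−k₁τ) = e^(−0.0805×0.819) = e^(−0.06593) = 0.9362; e^(−k₂τ) = e^(−0.9091) = 0.4029.
C_P = 0.0805×5.93/(1.11−0.0805) × (0.9362−0.4029) = 0.4637×0.5333 = 0.2473 mol/L.
Y_P = C_P/C_{A0} = 0.2473/5.93 = 0.0417.

0.0417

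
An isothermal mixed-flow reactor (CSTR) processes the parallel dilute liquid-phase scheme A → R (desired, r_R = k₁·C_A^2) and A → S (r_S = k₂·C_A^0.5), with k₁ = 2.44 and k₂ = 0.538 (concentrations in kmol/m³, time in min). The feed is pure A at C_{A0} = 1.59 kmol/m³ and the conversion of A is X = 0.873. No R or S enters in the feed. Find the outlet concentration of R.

Exit C_A = C_{A0}(1−X) = 1.59×0.127 = 0.2019 kmol/m³.
A CSTR operates uniformly at the exit composition, giving r_R = 0.09949 and r_S = 0.2418 (each k·C_A^n at C_A = 0.2019).
Fraction of consumed A going to R: r_R/(r_R+r_S) = 0.2916.
C_R = 0.2916·C_{A0}·X = 0.2916×1.59×0.873 = 0.405 kmol/m³.

0.405 kmol/m³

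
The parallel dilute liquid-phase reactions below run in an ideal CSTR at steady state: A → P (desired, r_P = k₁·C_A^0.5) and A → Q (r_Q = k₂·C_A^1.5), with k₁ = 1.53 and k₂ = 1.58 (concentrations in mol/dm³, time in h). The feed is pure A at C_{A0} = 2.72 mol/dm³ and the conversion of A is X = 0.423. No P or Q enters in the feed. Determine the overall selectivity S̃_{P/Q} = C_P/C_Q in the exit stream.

0.617

Exit C_A = C_{A0}(1−X) = 2.72×0.577 = 1.569 mol/dm³.
Rates in a CSTR are evaluated at the outlet concentration: r_P = 1.53×1.569^0.5 = 1.917, r_Q = 1.58×1.569^1.5 = 3.107.
Overall selectivity = C_P/C_Q = r_Pτ/(r_Qτ) = r_P/r_Q = 0.617.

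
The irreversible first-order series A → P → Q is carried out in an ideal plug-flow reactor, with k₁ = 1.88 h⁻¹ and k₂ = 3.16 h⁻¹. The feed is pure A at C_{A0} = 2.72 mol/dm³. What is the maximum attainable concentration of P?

Evaluating C_P at τ_opt = ln(k₂/k₁)/(k₂−k₁) gives C_{P,max}/C_{A0} = (k₁/k₂)^[k₂/(k₂−k₁)].
= (1.88/3.16)^(3.16/(3.16−1.88)) = (0.5949)^(2.469) = 0.2775.
C_{P,max} = 0.2775×2.72 = 0.755 mol/dm³.

0.755 mol/dm³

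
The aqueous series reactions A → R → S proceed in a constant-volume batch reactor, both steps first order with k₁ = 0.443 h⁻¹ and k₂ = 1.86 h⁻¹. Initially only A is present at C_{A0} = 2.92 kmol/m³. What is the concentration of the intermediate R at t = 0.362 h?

0.312 kmol/m³

The intermediate concentration in a first-order A→B→C sequence is C_R = k₁C_{A0}(e^(−k₁t) − e^(−k₂t))/(k₂−k₁).
e^(−k₁t) = e^(−0.443×0.362) = e^(−0.1604) = 0.8518; e^(−k₂t) = e^(−0.6733) = 0.5100.
C_R = 0.443×2.92/(1.86−0.443) × (0.8518−0.5100) = 0.9129×0.3418 = 0.3120 kmol/m³.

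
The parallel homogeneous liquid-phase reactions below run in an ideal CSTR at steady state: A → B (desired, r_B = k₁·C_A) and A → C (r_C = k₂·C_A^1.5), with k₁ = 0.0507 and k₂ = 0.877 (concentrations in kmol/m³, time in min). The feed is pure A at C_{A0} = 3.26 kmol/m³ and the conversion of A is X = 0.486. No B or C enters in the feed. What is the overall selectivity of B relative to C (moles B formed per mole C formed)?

0.0447

Exit C_A = C_{A0}(1−X) = 3.26×0.514 = 1.676 kmol/m³.
Rates in a CSTR are evaluated at the outlet concentration: r_B = 0.0507×1.676 = 0.08495, r_C = 0.877×1.676^1.5 = 1.902.
Overall selectivity = C_B/C_C = r_Bτ/(r_Cτ) = r_B/r_C = 0.0447.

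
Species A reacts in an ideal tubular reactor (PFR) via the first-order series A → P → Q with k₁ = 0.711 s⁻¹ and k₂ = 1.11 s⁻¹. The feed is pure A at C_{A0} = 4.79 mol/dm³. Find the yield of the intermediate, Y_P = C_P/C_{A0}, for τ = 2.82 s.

The intermediate concentration in a first-order A→B→C sequence is C_P = k₁C_{A0}(e^(−k₁τ) − e^(−k₂τ))/(k₂−k₁).
e^(−k₁τ) = e^(−0.711×2.82) = e^(−2.005) = 0.1347; e^(−k₂τ) = e^(−3.130) = 0.04371.
C_P = 0.711×4.79/(1.11−0.711) × (0.1347−0.04371) = 8.536×0.09095 = 0.7763 mol/dm³.
Y_P = C_P/C_{A0} = 0.7763/4.79 = 0.162.

0.162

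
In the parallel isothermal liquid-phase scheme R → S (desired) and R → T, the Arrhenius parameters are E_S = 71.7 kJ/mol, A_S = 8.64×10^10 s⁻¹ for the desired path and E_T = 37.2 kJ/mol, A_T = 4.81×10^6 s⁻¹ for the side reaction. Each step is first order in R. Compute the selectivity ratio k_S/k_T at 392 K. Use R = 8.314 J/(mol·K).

0.454

k_S/k_T = (A_S/A_T)·exp[−(E_S−E_T)/(RT)] = (A_S/A_T)·exp[(E_T−E_S)/(RT)].
(E_T−E_S)/(RT) = (37.2−71.7)×10³/(8.314×392) = -34500/3259 = -10.59.
k_S/k_T = (8.64×10^10/4.81×10^6)·exp(-10.59) = 17963 × 2.527×10^-5 = 0.454.
Since E_S > E_T, raising the temperature improves selectivity toward S.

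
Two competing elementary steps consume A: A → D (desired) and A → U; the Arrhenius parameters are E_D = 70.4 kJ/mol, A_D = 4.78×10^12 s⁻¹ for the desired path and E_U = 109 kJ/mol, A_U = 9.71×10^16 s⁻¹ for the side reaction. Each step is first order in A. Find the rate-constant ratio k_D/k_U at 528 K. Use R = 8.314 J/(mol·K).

k_D/k_U = (A_D/A_U)·exp[−(E_D−E_U)/(RT)] = (A_D/A_U)·exp[(E_U−E_D)/(RT)].
(E_U−E_D)/(RT) = (109−70.4)×10³/(8.314×528) = 38600/4390 = 8.793.
k_D/k_U = (4.78×10^12/9.71×10^16)·exp(8.793) = 4.923×10^-5 × 6589 = 0.324.

0.324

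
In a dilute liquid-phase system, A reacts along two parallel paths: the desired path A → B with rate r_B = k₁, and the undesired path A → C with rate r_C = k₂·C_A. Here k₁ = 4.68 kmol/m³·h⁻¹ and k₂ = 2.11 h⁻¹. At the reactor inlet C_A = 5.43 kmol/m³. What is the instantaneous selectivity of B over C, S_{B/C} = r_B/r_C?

S_{B/C} = r_B/r_C = (k₁)/(k₂·C_A) = (k₁/k₂)·C_A⁻¹.
= (4.68) / (2.11×5.430) = 4.680/11.46 = 0.408.
The undesired path is higher order in A, so low C_A (CSTR or dilute feed) favours B.

0.408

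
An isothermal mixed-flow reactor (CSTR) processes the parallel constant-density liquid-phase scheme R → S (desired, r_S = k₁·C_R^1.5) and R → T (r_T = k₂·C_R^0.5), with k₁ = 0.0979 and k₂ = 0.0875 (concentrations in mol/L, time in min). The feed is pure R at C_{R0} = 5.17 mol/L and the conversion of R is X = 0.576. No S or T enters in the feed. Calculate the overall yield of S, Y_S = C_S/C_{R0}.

0.409

Exit C_R = C_{R0}(1−X) = 5.17×0.424 = 2.192 mol/L.
Rates in a CSTR are evaluated at the outlet concentration: r_S = 0.0979×2.192^1.5 = 0.3177, r_T = 0.0875×2.192^0.5 = 0.1295.
Fraction of consumed R going to S: r_S/(r_S+r_T) = 0.7104.
C_S = 0.7104·C_{R0}·X = 0.7104×5.17×0.576 = 2.12 mol/L; Y_S = C_S/C_{R0} = 0.409.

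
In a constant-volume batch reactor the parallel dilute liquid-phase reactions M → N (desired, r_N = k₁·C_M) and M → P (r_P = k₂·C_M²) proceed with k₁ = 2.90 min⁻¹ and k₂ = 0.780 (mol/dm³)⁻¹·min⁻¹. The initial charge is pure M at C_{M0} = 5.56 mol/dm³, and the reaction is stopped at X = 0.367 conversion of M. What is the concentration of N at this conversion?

C_M = C_{M0}(1−X) = 3.519 mol/dm³.
Along a PFR/batch, dC_N/dC_M = −r_N/(r_N+r_P) = −k₁/(k₁+k₂·C_M).
Integrating from C_{M0} to C_M: C_N = (2.90/0.780)·ln[(2.90+0.780·5.56)/(2.90+0.780·3.52)] = 3.718·ln(7.237/5.645) = 0.9234 mol/dm³.

0.923 mol/dm³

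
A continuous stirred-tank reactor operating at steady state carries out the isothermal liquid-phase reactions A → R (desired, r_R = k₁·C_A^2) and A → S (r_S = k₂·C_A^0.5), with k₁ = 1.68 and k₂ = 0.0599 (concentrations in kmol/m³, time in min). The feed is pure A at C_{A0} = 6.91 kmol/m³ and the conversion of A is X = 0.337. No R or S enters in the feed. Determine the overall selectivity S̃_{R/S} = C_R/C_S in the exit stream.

Exit C_A = C_{A0}(1−X) = 6.91×0.663 = 4.581 kmol/m³.
In a CSTR the entire volume is at exit conditions, so r_R = 1.68×4.581^2 = 35.26 and r_S = 0.0599×4.581^0.5 = 0.1282.
Overall selectivity = C_R/C_S = r_Rτ/(r_Sτ) = r_R/r_S = 275.

275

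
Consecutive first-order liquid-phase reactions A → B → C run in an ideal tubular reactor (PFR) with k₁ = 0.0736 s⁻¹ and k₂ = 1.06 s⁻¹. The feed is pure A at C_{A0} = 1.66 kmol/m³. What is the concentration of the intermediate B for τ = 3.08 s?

Solving the coupled first-order balances gives C_B(τ) = [k₁/(k₂−k₁)]·C_{A0}·(e^(−k₁τ) − e^(−k₂τ)).
e^(−k₁τ) = e^(−0.0736×3.08) = e^(−0.2267) = 0.7972; e^(−k₂τ) = e^(−3.265) = 0.03820.
C_B = 0.0736×1.66/(1.06−0.0736) × (0.7972−0.03820) = 0.1239×0.7590 = 0.09401 kmol/m³.

0.0940 kmol/m³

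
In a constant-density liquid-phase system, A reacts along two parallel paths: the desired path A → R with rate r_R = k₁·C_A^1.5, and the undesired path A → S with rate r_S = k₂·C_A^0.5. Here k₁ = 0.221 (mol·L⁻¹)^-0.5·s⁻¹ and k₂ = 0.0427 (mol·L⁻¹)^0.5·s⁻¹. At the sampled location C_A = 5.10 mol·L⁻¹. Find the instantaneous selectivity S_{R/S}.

26.4

S_{R/S} = r_R/r_S = (k₁·C_A^1.5)/(k₂·C_A^0.5) = (k₁/k₂)·C_A.
= (0.221×5.100^1.5) / (0.0427×5.100^0.5) = 2.545/0.09643 = 26.4.
Since the desired path is higher order in A, keeping C_A high (PFR or concentrated feed) favours R.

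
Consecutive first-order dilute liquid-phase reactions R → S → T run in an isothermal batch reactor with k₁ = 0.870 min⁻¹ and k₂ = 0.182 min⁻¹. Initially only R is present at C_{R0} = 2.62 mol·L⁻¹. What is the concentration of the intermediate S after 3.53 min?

For first-order series with pure R initially, C_S(t) = k₁C_{R0}/(k₂−k₁)·(e^(−k₁t) − e^(−k₂t)).
e^(−k₁t) = e^(−0.870×3.53) = e^(−3.071) = 0.04637; e^(−k₂t) = e^(−0.6425) = 0.5260.
C_S = 0.870×2.62/(0.182−0.870) × (0.04637−0.5260) = (-3.313)×(-0.4796) = 1.589 mol·L⁻¹.

1.59 mol·L⁻¹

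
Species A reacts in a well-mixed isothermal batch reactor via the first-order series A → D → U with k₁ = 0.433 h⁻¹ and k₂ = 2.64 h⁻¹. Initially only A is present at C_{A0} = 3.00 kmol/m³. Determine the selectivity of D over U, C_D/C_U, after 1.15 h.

For first-order series with pure A initially, C_D(t) = k₁C_{A0}/(k₂−k₁)·(e^(−k₁t) − e^(−k₂t)).
e^(−k₁t) = e^(−0.433×1.15) = e^(−0.4979) = 0.6078; e^(−k₂t) = e^(−3.036) = 0.04803.
C_D = 0.433×3.00/(2.64−0.433) × (0.6078−0.04803) = 0.5886×0.5597 = 0.3295 kmol/m³.
C_A = C_{A0}e^(−k₁t) = 1.823 kmol/m³, so C_U = C_{A0}−C_A−C_D = 0.8472 kmol/m³; C_D/C_U = 0.389.

0.389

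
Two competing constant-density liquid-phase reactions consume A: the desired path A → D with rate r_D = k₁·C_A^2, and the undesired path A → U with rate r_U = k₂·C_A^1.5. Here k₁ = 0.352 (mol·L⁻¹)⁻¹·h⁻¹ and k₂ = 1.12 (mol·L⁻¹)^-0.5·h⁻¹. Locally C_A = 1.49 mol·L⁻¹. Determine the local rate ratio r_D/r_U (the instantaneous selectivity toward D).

S_{D/U} = r_D/r_U = (k₁·C_A^2)/(k₂·C_A^1.5) = (k₁/k₂)·C_A^0.5.
= (0.352×1.490^2) / (1.12×1.490^1.5) = 0.7815/2.037 = 0.384.
Since the desired path is higher order in A, keeping C_A high (PFR or concentrated feed) favours D.

0.384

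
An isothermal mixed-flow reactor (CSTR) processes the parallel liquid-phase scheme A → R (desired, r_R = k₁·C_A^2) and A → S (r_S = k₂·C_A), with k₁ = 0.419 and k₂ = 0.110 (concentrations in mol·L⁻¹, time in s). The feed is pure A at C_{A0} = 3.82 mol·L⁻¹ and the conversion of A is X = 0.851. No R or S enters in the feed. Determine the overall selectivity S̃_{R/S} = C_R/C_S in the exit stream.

Exit C_A = C_{A0}(1−X) = 3.82×0.149 = 0.5692 mol·L⁻¹.
In a CSTR the entire volume is at exit conditions, so r_R = 0.419×0.5692^2 = 0.1357 and r_S = 0.110×0.5692 = 0.06261.
Overall selectivity = C_R/C_S = r_Rτ/(r_Sτ) = r_R/r_S = 2.17.

2.17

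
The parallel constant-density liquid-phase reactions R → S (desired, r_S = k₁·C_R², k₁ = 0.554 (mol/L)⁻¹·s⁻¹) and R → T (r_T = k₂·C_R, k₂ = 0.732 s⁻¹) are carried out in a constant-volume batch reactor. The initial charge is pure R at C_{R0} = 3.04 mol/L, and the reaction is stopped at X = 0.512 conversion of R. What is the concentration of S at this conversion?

C_R = C_{R0}(1−X) = 1.484 mol/L.
Along a PFR/batch, dC_T/dC_R = −r_T/(r_S+r_T) = −k₂/(k₂+k₁·C_R).
Integrating from C_{R0} to C_R: C_T = (0.732/0.554)·ln[(0.732+0.554·3.04)/(0.732+0.554·1.48)] = 1.321·ln(2.416/1.554) = 0.5833 mol/L.
Then C_S = (C_{R0}−C_R) − C_T = 1.556 − 0.5833 = 0.9732 mol/L.

0.973 mol/L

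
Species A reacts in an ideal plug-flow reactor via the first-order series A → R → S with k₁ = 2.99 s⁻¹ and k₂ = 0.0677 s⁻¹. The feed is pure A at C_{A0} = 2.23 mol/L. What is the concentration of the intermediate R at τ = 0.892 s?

1.99 mol/L

The intermediate concentration in a first-order A→B→C sequence is C_R = k₁C_{A0}(e^(−k₁τ) − e^(−k₂τ))/(k₂−k₁).
e^(−k₁τ) = e^(−2.99×0.892) = e^(−2.667) = 0.06945; e^(−k₂τ) = e^(−0.06039) = 0.9414.
C_R = 2.99×2.23/(0.0677−2.99) × (0.06945−0.9414) = (-2.282)×(-0.8719) = 1.989 mol/L.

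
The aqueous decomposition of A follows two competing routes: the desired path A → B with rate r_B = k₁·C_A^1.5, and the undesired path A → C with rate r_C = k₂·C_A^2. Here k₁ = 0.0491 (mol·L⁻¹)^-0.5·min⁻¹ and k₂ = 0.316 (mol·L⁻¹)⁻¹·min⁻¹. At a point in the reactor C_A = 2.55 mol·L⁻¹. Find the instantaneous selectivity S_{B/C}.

S_{B/C} = r_B/r_C = (k₁·C_A^1.5)/(k₂·C_A^2) = (k₁/k₂)·C_A^-0.5.
= (0.0491×2.550^1.5) / (0.316×2.550^2) = 0.1999/2.055 = 0.0973.

0.0973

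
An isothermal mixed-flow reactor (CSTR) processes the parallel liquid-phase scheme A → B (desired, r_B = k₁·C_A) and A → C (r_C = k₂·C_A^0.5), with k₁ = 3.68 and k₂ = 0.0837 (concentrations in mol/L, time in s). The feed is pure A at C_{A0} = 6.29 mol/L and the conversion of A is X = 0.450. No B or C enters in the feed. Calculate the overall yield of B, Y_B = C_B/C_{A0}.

Exit C_A = C_{A0}(1−X) = 6.29×0.550 = 3.460 mol/L.
In a CSTR the entire volume is at exit conditions, so r_B = 3.68×3.460 = 12.73 and r_C = 0.0837×3.460^0.5 = 0.1557.
Fraction of consumed A going to B: r_B/(r_B+r_C) = 0.9879.
C_B = 0.9879·C_{A0}·X = 0.9879×6.29×0.450 = 2.80 mol/L; Y_B = C_B/C_{A0} = 0.445.

0.445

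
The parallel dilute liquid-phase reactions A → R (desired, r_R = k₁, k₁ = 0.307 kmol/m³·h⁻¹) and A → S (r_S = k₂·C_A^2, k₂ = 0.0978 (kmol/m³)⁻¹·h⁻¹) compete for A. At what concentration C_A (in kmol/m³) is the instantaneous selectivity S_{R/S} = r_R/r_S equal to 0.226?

3.73 kmol/m³

S_{R/S} = (k₁/k₂)·C_A^-2 ⇒ C_A = (S·k₂/k₁)^(-0.5).
= (0.226×0.0978/0.307)^(-0.5) = (0.07200)^(-0.5) = 3.73 kmol/m³.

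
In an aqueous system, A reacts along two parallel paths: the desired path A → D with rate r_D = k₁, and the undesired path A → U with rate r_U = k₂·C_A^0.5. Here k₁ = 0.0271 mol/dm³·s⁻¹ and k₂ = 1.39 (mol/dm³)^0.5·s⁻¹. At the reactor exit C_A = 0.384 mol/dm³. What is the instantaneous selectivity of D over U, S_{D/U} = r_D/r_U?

0.0315

S_{D/U} = r_D/r_U = (k₁)/(k₂·C_A^0.5) = (k₁/k₂)·C_A^-0.5.
= (0.0271) / (1.39×0.3840^0.5) = 0.02710/0.8614 = 0.0315.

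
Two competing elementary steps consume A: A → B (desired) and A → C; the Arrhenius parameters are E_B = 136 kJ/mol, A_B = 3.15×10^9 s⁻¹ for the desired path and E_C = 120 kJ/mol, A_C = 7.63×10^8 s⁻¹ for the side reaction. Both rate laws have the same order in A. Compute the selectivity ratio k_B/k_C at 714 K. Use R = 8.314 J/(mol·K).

0.279

Since both paths have the same order in A, the concentration cancels and S_{B/C} = k_B/k_C = (A_B/A_C)·exp[(E_C−E_B)/(RT)].
(E_C−E_B)/(RT) = (120−136)×10³/(8.314×714) = -16000/5936 = -2.695.
k_B/k_C = (3.15×10^9/7.63×10^8)·exp(-2.695) = 4.128 × 0.06752 = 0.279.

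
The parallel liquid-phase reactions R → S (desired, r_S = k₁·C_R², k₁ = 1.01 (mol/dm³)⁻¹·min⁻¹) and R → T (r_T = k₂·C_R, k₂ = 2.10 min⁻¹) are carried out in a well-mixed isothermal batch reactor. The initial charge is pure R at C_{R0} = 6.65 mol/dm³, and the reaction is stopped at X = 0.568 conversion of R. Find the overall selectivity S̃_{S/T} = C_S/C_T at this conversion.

2.20

C_R = C_{R0}(1−X) = 2.873 mol/dm³.
Along a PFR/batch, dC_T/dC_R = −r_T/(r_S+r_T) = −k₂/(k₂+k₁·C_R).
Integrating from C_{R0} to C_R: C_T = (2.10/1.01)·ln[(2.10+1.01·6.65)/(2.10+1.01·2.87)] = 2.079·ln(8.817/5.002) = 1.179 mol/dm³.
Then C_S = (C_{R0}−C_R) − C_T = 3.777 − 1.179 = 2.599 mol/dm³.
S̃_{S/T} = C_S/C_T = 2.599/1.179 = 2.20.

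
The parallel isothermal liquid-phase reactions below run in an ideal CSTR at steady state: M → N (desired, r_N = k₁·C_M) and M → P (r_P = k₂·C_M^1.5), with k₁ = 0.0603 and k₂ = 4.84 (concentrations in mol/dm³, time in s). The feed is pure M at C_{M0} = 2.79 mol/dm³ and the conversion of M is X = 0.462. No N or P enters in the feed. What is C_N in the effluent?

0.0130 mol/dm³

Exit C_M = C_{M0}(1−X) = 2.79×0.538 = 1.501 mol/dm³.
In a CSTR the entire volume is at exit conditions, so r_N = 0.0603×1.501 = 0.09051 and r_P = 4.84×1.501^1.5 = 8.901.
Fraction of consumed M going to N: r_N/(r_N+r_P) = 0.01007.
C_N = 0.01007·C_{M0}·X = 0.01007×2.79×0.462 = 0.0130 mol/dm³.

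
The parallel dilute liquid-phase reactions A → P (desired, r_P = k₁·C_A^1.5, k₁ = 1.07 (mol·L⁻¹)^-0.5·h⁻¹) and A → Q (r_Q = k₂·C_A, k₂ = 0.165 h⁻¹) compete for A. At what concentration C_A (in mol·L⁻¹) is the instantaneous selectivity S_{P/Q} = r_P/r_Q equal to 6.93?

S_{P/Q} = (k₁/k₂)·C_A^0.5 ⇒ C_A = (S·k₂/k₁)^(2).
= (6.93×0.165/1.07)^(2) = (1.069)^(2) = 1.14 mol·L⁻¹.

1.14 mol·L⁻¹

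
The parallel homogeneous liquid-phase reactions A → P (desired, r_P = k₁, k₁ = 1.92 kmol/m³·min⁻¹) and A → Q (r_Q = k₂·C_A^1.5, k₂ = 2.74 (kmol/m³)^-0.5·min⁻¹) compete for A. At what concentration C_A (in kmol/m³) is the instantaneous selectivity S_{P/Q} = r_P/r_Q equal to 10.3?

0.167 kmol/m³

S_{P/Q} = (k₁/k₂)·C_A^-1.5 ⇒ C_A = (S·k₂/k₁)^(1/(-1.5)).
= (10.3×2.74/1.92)^(-0.6667) = (14.70)^(-0.6667) = 0.167 kmol/m³.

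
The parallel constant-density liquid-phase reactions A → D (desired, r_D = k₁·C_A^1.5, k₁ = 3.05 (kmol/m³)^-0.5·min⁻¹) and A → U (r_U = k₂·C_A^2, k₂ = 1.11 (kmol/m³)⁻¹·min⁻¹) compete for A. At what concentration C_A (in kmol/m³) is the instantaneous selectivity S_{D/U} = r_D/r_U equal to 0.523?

S_{D/U} = (k₁/k₂)·C_A^-0.5 ⇒ C_A = (S·k₂/k₁)^(-2).
= (0.523×1.11/3.05)^(-2) = (0.1903)^(-2) = 27.6 kmol/m³.

27.6 kmol/m³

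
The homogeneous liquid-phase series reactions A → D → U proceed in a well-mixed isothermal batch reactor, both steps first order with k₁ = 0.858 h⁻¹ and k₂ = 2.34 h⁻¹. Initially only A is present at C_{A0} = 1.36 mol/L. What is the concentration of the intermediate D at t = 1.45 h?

Solving the coupled first-order balances gives C_D(t) = [k₁/(k₂−k₁)]·C_{A0}·(e^(−k₁t) − e^(−k₂t)).
e^(−k₁t) = e^(−0.858×1.45) = e^(−1.244) = 0.2882; e^(−k₂t) = e^(−3.393) = 0.03361.
C_D = 0.858×1.36/(2.34−0.858) × (0.2882−0.03361) = 0.7874×0.2546 = 0.2005 mol/L.

0.200 mol/L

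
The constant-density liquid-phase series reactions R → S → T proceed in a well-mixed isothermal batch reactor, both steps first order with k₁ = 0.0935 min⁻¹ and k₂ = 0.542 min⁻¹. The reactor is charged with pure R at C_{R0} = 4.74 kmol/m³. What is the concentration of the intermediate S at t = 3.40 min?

The intermediate concentration in a first-order A→B→C sequence is C_S = k₁C_{R0}(e^(−k₁t) − e^(−k₂t))/(k₂−k₁).
e^(−k₁t) = e^(−0.0935×3.40) = e^(−0.3179) = 0.7277; e^(−k₂t) = e^(−1.843) = 0.1584.
C_S = 0.0935×4.74/(0.542−0.0935) × (0.7277−0.1584) = 0.9882×0.5693 = 0.5626 kmol/m³.

0.563 kmol/m³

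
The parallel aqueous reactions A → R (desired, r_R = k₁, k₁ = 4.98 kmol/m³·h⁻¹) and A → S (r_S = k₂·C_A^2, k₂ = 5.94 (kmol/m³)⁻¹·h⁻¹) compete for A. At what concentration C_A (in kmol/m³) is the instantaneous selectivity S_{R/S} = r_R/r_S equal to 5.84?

S_{R/S} = (k₁/k₂)·C_A^-2 ⇒ C_A = (S·k₂/k₁)^(-0.5).
= (5.84×5.94/4.98)^(-0.5) = (6.966)^(-0.5) = 0.379 kmol/m³.

0.379 kmol/m³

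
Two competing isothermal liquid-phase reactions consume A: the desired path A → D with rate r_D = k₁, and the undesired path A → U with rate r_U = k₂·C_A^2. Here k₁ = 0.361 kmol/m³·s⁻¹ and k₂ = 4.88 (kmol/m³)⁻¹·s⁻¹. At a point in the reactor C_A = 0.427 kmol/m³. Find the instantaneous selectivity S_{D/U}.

S_{D/U} = r_D/r_U = (k₁)/(k₂·C_A^2) = (k₁/k₂)·C_A^-2.
= (0.361) / (4.88×0.4270^2) = 0.3610/0.8898 = 0.406.
The undesired path is higher order in A, so low C_A (CSTR or dilute feed) favours D.

0.406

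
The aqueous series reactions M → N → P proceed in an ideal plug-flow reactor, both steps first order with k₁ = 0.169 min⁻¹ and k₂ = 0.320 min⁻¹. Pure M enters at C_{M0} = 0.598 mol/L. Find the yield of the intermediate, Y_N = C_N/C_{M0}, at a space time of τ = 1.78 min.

0.195

The intermediate concentration in a first-order A→B→C sequence is C_N = k₁C_{M0}(e^(−k₁τ) − e^(−k₂τ))/(k₂−k₁).
e^(−k₁τ) = e^(−0.169×1.78) = e^(−0.3008) = 0.7402; e^(−k₂τ) = e^(−0.5696) = 0.5658.
C_N = 0.169×0.598/(0.320−0.169) × (0.7402−0.5658) = 0.6693×0.1745 = 0.1168 mol/L.
Y_N = C_N/C_{M0} = 0.1168/0.598 = 0.195.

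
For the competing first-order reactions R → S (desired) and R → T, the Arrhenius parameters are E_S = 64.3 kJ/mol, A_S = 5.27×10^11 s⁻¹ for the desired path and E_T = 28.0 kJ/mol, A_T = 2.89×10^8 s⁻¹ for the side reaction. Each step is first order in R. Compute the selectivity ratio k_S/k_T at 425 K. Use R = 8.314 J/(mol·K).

With equal orders, S_{S/T} = k_S/k_T = (A_S/A_T)·exp[(E_T−E_S)/(RT)].
(E_T−E_S)/(RT) = (28.0−64.3)×10³/(8.314×425) = -36300/3533 = -10.27.
k_S/k_T = (5.27×10^11/2.89×10^8)·exp(-10.27) = 1824 × 3.455×10^-5 = 0.0630.

0.0630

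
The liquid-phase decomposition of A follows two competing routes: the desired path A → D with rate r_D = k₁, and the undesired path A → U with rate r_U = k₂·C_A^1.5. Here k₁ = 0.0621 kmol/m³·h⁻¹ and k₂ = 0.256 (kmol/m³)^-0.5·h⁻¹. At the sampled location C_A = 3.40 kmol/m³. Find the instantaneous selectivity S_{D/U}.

0.0387

S_{D/U} = r_D/r_U = (k₁)/(k₂·C_A^1.5) = (k₁/k₂)·C_A^-1.5.
= (0.0621) / (0.256×3.400^1.5) = 0.06210/1.605 = 0.0387.
The undesired path is higher order in A, so low C_A (CSTR or dilute feed) favours D.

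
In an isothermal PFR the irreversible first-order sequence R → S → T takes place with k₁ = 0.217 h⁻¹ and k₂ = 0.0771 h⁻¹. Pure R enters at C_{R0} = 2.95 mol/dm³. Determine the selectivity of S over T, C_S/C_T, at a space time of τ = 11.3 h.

For first-order series with pure R initially, C_S(τ) = k₁C_{R0}/(k₂−k₁)·(e^(−k₁τ) − e^(−k₂τ)).
e^(−k₁τ) = e^(−0.217×11.3) = e^(−2.452) = 0.08611; e^(−k₂τ) = e^(−0.8712) = 0.4184.
C_S = 0.217×2.95/(0.0771−0.217) × (0.08611−0.4184) = (-4.576)×(-0.3323) = 1.521 mol/dm³.
C_R = C_{R0}e^(−k₁τ) = 0.2540 mol/dm³, so C_T = C_{R0}−C_R−C_S = 1.175 mol/dm³; C_S/C_T = 1.29.

1.29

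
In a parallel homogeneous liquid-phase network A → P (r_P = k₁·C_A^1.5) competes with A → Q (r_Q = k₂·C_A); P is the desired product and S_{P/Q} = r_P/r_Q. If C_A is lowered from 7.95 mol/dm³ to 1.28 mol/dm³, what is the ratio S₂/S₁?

S_{P/Q} = (k₁/k₂)·C_A^0.5, so S₂/S₁ = (C_{A,2}/C_{A,1})^0.5.
= (1.28/7.95)^0.5 = (0.1610)^0.5 = 0.401.

0.401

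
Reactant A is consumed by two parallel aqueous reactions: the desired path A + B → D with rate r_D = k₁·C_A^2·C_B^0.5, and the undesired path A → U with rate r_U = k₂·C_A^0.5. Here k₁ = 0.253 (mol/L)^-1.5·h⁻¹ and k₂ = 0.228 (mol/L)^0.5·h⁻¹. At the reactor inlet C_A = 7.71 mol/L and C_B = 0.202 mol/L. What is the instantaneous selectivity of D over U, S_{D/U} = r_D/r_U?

S_{D/U} = r_D/r_U = (k₁·C_A^2·C_B^0.5)/(k₂·C_A^0.5) = (k₁/k₂)·C_A^1.5·C_B^0.5.
= (0.253×7.710^2×0.2020^0.5) / (0.228×7.710^0.5) = 6.759/0.6331 = 10.7.
Since the desired path is higher order in A, keeping C_A high (PFR or concentrated feed) favours D.

10.7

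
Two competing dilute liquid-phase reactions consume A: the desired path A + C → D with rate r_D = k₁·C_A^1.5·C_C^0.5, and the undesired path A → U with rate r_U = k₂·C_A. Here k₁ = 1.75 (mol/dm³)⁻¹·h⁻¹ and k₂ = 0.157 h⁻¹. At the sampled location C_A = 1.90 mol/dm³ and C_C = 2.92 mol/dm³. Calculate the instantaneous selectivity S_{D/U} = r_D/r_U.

26.3

S_{D/U} = r_D/r_U = (k₁·C_A^1.5·C_C^0.5)/(k₂·C_A) = (k₁/k₂)·C_A^0.5·C_C^0.5.
= (1.75×1.900^1.5×2.920^0.5) / (0.157×1.900) = 7.832/0.2983 = 26.3.
Since the desired path is higher order in A, keeping C_A high (PFR or concentrated feed) favours D.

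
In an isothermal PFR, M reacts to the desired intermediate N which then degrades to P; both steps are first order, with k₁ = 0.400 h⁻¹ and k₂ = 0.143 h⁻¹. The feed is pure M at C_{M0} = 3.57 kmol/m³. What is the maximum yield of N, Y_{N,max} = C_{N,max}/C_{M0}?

0.564

At the optimum, C_{N,max}/C_{M0} = (k₁/k₂)^[k₂/(k₂−k₁)].
= (0.400/0.143)^(0.143/(0.143−0.400)) = (2.797)^(-0.5564) = 0.5642.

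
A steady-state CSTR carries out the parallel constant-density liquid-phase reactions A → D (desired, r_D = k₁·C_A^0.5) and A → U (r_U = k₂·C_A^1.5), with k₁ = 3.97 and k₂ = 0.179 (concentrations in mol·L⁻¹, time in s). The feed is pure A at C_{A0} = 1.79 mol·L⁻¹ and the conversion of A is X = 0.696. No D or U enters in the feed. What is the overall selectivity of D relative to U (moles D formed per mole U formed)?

40.8

Exit C_A = C_{A0}(1−X) = 1.79×0.304 = 0.5442 mol·L⁻¹.
In a CSTR the entire volume is at exit conditions, so r_D = 3.97×0.5442^0.5 = 2.929 and r_U = 0.179×0.5442^1.5 = 0.07185.
Overall selectivity = C_D/C_U = r_Dτ/(r_Uτ) = r_D/r_U = 40.8.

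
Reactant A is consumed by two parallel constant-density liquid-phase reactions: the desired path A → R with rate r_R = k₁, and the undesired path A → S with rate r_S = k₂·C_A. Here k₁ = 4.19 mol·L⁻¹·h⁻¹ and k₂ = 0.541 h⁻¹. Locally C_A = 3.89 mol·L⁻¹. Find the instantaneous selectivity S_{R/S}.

S_{R/S} = r_R/r_S = (k₁)/(k₂·C_A) = (k₁/k₂)·C_A⁻¹.
= (4.19) / (0.541×3.890) = 4.190/2.104 = 1.99.

1.99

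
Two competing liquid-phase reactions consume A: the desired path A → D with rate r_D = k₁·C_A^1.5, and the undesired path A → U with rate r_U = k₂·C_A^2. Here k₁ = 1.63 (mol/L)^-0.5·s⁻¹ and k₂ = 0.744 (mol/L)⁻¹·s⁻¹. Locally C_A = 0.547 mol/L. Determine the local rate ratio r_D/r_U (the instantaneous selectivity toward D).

2.96

S_{D/U} = r_D/r_U = (k₁·C_A^1.5)/(k₂·C_A^2) = (k₁/k₂)·C_A^-0.5.
= (1.63×0.5470^1.5) / (0.744×0.5470^2) = 0.6594/0.2226 = 2.96.
The undesired path is higher order in A, so low C_A (CSTR or dilute feed) favours D.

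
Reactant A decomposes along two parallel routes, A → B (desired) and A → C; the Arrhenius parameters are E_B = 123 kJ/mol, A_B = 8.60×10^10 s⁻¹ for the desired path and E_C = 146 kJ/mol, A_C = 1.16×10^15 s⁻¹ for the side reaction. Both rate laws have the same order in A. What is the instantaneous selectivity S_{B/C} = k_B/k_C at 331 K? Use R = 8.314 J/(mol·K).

0.316

With equal orders, S_{B/C} = k_B/k_C = (A_B/A_C)·exp[(E_C−E_B)/(RT)].
(E_C−E_B)/(RT) = (146−123)×10³/(8.314×331) = 23000/2752 = 8.358.
k_B/k_C = (8.60×10^10/1.16×10^15)·exp(8.358) = 7.414×10^-5 × 4263 = 0.316.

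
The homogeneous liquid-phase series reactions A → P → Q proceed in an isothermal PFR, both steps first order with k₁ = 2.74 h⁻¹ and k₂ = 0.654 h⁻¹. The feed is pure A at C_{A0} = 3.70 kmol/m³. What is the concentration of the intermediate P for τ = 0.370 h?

2.05 kmol/m³

The intermediate concentration in a first-order A→B→C sequence is C_P = k₁C_{A0}(e^(−k₁τ) − e^(−k₂τ))/(k₂−k₁).
e^(−k₁τ) = e^(−2.74×0.370) = e^(−1.014) = 0.3628; e^(−k₂τ) = e^(−0.2420) = 0.7851.
C_P = 2.74×3.70/(0.654−2.74) × (0.3628−0.7851) = (-4.860)×(-0.4222) = 2.052 kmol/m³.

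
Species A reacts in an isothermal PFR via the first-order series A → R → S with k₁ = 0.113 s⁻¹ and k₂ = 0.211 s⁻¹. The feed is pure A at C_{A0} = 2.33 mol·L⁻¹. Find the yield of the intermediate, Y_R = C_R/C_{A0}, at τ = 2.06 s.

For first-order series with pure A initially, C_R(τ) = k₁C_{A0}/(k₂−k₁)·(e^(−k₁τ) − e^(−k₂τ)).
e^(−k₁τ) = e^(−0.113×2.06) = e^(−0.2328) = 0.7923; e^(−k₂τ) = e^(−0.4347) = 0.6475.
C_R = 0.113×2.33/(0.211−0.113) × (0.7923−0.6475) = 2.687×0.1448 = 0.3891 mol·L⁻¹.
Y_R = C_R/C_{A0} = 0.3891/2.33 = 0.167.

0.167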